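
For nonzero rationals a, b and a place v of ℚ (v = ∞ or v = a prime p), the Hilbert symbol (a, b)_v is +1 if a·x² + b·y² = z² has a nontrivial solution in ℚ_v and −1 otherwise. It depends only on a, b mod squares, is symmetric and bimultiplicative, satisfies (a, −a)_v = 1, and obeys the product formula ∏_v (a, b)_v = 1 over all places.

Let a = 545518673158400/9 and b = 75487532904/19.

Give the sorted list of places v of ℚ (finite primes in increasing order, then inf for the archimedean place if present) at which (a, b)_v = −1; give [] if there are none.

Mod squares: a ≡ 215441, b ≡ 2813406. Check v ∈ {∞, 2, 3, 5, 7, 17, 19, 23, 29, 37}.
v=7: a=7^0·(≡2), b=7^2·(≡4) mod 7; (2|7)=+1, (4|7)=+1; (−1)^{0·2·3}·(+1)^2·(+1)^0 = +1.
v=29: a=29^1·(≡1), b=29^1·(≡28) mod 29; (1|29)=+1, (28|29)=+1; (−1)^{1·1·14}·(+1)^1·(+1)^1 = +1.
v=∞: 215441 > 0 and 2813406 > 0  ⇒  (a,b)_∞ = +1.
v=3: a=3^-2·(≡2), b=3^3·(≡2) mod 3; (2|3)=-1, (2|3)=-1; (−1)^{-2·3·1}·(-1)^3·(-1)^-2 = -1.
v=5: a=5^2·(≡4), b=5^0·(≡1) mod 5; (4|5)=+1, (1|5)=+1; (−1)^{2·0·2}·(+1)^0·(+1)^2 = +1.
v=37: a=37^2·(≡21), b=37^1·(≡9) mod 37; (21|37)=+1, (9|37)=+1; (−1)^{2·1·18}·(+1)^1·(+1)^2 = +1.
v=19: a=19^1·(≡18), b=19^-1·(≡11) mod 19; (18|19)=-1, (11|19)=+1; (−1)^{1·-1·9}·(-1)^-1·(+1)^1 = +1.
v=23: a=23^1·(≡3), b=23^1·(≡12) mod 23; (3|23)=+1, (12|23)=+1; (−1)^{1·1·11}·(+1)^1·(+1)^1 = -1.
v=2: v_2(a)=8, v_2(b)=3; units ≡ 1, 7 (mod 8); ε·ε+αω+βω = 0·1+8·0+3·0 ≡ 0  ⇒  (a,b)_2 = +1.
v=17: a=17^3·(≡13), b=17^2·(≡9) mod 17; (13|17)=+1, (9|17)=+1; (−1)^{3·2·8}·(+1)^2·(+1)^3 = +1.
|Ram(215441, 2813406)| = 2, even; anisotropic at {3, 23}.

[3, 23]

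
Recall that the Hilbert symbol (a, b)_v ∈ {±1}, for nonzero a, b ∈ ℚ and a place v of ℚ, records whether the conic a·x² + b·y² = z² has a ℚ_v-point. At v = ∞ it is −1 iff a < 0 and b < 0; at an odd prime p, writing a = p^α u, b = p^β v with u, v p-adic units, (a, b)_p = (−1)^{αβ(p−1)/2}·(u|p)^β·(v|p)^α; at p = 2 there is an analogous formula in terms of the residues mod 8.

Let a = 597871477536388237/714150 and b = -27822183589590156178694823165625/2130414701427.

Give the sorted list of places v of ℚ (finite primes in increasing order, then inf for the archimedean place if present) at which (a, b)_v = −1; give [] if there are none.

Mod squares: a ≡ 78, b ≡ -1155. Check v ∈ {∞, 2, 3, 5, 7, 11, 13, 19, 23, 29, 47, 59}.
v=59: a=59^0·(≡3), b=59^-2·(≡51) mod 59; (3|59)=+1, (51|59)=+1; (−1)^{0·-2·29}·(+1)^-2·(+1)^0 = +1.
v=7: a=7^4·(≡4), b=7^7·(≡6) mod 7; (4|7)=+1, (6|7)=-1; (−1)^{4·7·3}·(+1)^7·(-1)^4 = +1.
v=13: a=13^5·(≡6), b=13^6·(≡8) mod 13; (6|13)=-1, (8|13)=-1; (−1)^{5·6·6}·(-1)^6·(-1)^5 = -1.
v=23: a=23^-2·(≡8), b=23^-4·(≡13) mod 23; (8|23)=+1, (13|23)=+1; (−1)^{-2·-4·11}·(+1)^-4·(+1)^-2 = +1.
v=3: a=3^-3·(≡2), b=3^-7·(≡2) mod 3; (2|3)=-1, (2|3)=-1; (−1)^{-3·-7·1}·(-1)^-7·(-1)^-3 = -1.
v=2: v_2(a)=-1, v_2(b)=0; units ≡ 7, 5 (mod 8); ε·ε+αω+βω = 1·0+-1·1+0·0 ≡ 1  ⇒  (a,b)_2 = -1.
v=∞: 78 > 0 and -1155 < 0  ⇒  (a,b)_∞ = +1.
v=29: a=29^2·(≡5), b=29^4·(≡16) mod 29; (5|29)=+1, (16|29)=+1; (−1)^{2·4·14}·(+1)^4·(+1)^2 = +1.
v=11: a=11^0·(≡9), b=11^1·(≡9) mod 11; (9|11)=+1, (9|11)=+1; (−1)^{0·1·5}·(+1)^1·(+1)^0 = +1.
v=19: a=19^2·(≡13), b=19^4·(≡11) mod 19; (13|19)=-1, (11|19)=+1; (−1)^{2·4·9}·(-1)^4·(+1)^2 = +1.
v=47: a=47^2·(≡46), b=47^2·(≡23) mod 47; (46|47)=-1, (23|47)=-1; (−1)^{2·2·23}·(-1)^2·(-1)^2 = +1.
v=5: a=5^-2·(≡2), b=5^5·(≡1) mod 5; (2|5)=-1, (1|5)=+1; (−1)^{-2·5·2}·(-1)^5·(+1)^-2 = -1.
|Ram(78, -1155)| = 4, even; anisotropic at {2, 3, 5, 13}.

[2, 3, 5, 13]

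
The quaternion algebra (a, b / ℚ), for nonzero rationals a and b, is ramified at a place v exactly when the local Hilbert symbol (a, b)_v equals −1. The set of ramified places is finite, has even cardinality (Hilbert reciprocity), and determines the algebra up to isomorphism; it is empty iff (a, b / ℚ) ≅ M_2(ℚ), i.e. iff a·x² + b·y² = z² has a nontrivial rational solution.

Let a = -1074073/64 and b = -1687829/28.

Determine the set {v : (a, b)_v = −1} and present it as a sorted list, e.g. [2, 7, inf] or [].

(a, b) ≡ (-1074073, -97643) mod (ℚ^×)²; places V = {2, 7, 11, 13, 29, 37, ∞}.
(a,b)_37: α=1, u≡28; β=1, v≡16 (mod 37); (28|37)=+1, (16|37)=+1; sign (−1)^0·+1^1·+1^1 = +1.
(a,b)_11: α=1, u≡9; β=2, v≡9 (mod 11); (9|11)=+1, (9|11)=+1; sign (−1)^0·+1^2·+1^1 = +1.
(a,b)_29: α=1, u≡9; β=1, v≡27 (mod 29); (9|29)=+1, (27|29)=-1; sign (−1)^0·+1^1·-1^1 = -1.
(a,b)_7: α=1, u≡1; β=-1, v≡1 (mod 7); (1|7)=+1, (1|7)=+1; sign (−1)^1·+1^-1·+1^1 = -1.
(a,b)_2: α=-6, β=-2; u≡7, v≡5 (mod 8); ε(u)ε(v)=1·0, αω(v)=-6·1, βω(u)=-2·0; sum ≡ 0  ⇒  +1.
(a,b)_∞: sgn(-1074073)=−, sgn(-97643)=−, so -1.
(a,b)_13: α=1, u≡6; β=1, v≡12 (mod 13); (6|13)=-1, (12|13)=+1; sign (−1)^0·-1^1·+1^1 = -1.
(-1074073, -97643 / ℚ) ramifies at {7, 13, 29, ∞}: a division algebra.

[7, 13, 29, inf]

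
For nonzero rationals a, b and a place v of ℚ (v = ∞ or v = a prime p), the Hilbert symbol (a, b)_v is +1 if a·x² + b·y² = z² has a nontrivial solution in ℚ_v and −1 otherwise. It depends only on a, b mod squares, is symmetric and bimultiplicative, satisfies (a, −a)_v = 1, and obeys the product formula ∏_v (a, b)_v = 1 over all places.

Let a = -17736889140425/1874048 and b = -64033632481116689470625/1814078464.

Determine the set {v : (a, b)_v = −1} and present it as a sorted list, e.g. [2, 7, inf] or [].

[2, 17, 19, inf]

Mod squares: a ≡ -58786, b ≡ -17. Check v ∈ {∞, 2, 5, 7, 11, 13, 17, 19}.
v=∞: -58786 < 0 and -17 < 0  ⇒  (a,b)_∞ = -1.
v=17: a=17^7·(≡3), b=17^11·(≡1) mod 17; (3|17)=-1, (1|17)=+1; (−1)^{7·11·8}·(-1)^11·(+1)^7 = -1.
v=7: a=7^1·(≡4), b=7^2·(≡1) mod 7; (4|7)=+1, (1|7)=+1; (−1)^{1·2·3}·(+1)^2·(+1)^1 = +1.
v=2: v_2(a)=-7, v_2(b)=-10; units ≡ 7, 7 (mod 8); ε·ε+αω+βω = 1·1+-7·0+-10·0 ≡ 1  ⇒  (a,b)_2 = -1.
v=11: a=11^-4·(≡1), b=11^-6·(≡4) mod 11; (1|11)=+1, (4|11)=+1; (−1)^{-4·-6·5}·(+1)^-6·(+1)^-4 = +1.
v=19: a=19^1·(≡3), b=19^2·(≡12) mod 19; (3|19)=-1, (12|19)=-1; (−1)^{1·2·9}·(-1)^2·(-1)^1 = -1.
v=13: a=13^1·(≡11), b=13^2·(≡9) mod 13; (11|13)=-1, (9|13)=+1; (−1)^{1·2·6}·(-1)^2·(+1)^1 = +1.
v=5: a=5^2·(≡1), b=5^4·(≡3) mod 5; (1|5)=+1, (3|5)=-1; (−1)^{2·4·2}·(+1)^4·(-1)^2 = +1.
|Ram(-58786, -17)| = 4, even; anisotropic at {2, 17, 19, ∞}.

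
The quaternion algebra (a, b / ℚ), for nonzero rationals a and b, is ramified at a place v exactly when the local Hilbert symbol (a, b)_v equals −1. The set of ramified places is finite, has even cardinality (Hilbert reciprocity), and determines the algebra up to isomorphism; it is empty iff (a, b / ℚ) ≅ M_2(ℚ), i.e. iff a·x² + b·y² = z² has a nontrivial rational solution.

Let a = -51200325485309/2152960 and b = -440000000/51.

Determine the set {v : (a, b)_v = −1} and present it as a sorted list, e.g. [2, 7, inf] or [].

[13, inf]

(a, b) ≡ (-2210, -5610) mod (ℚ^×)²; places V = {2, 3, 5, 7, 11, 13, 17, 19, 29, 47, ∞}.
(a,b)_5: α=-1, u≡3; β=7, v≡3 (mod 5); (3|5)=-1, (3|5)=-1; sign (−1)^0·-1^7·-1^-1 = +1.
(a,b)_∞: sgn(-2210)=−, sgn(-5610)=−, so -1.
(a,b)_29: α=-2, u≡23; β=0, v≡24 (mod 29); (23|29)=+1, (24|29)=+1; sign (−1)^0·+1^0·+1^-2 = +1.
(a,b)_2: α=-9, β=9; u≡7, v≡3 (mod 8); ε(u)ε(v)=1·1, αω(v)=-9·1, βω(u)=9·0; sum ≡ 0  ⇒  +1.
(a,b)_19: α=2, u≡15; β=0, v≡15 (mod 19); (15|19)=-1, (15|19)=-1; sign (−1)^0·-1^0·-1^2 = +1.
(a,b)_47: α=2, u≡31; β=0, v≡22 (mod 47); (31|47)=-1, (22|47)=-1; sign (−1)^0·-1^0·-1^2 = +1.
(a,b)_13: α=1, u≡9; β=0, v≡11 (mod 13); (9|13)=+1, (11|13)=-1; sign (−1)^0·+1^0·-1^1 = -1.
(a,b)_17: α=1, u≡12; β=-1, v≡6 (mod 17); (12|17)=-1, (6|17)=-1; sign (−1)^0·-1^-1·-1^1 = +1.
(a,b)_3: α=0, u≡1; β=-1, v≡2 (mod 3); (1|3)=+1, (2|3)=-1; sign (−1)^0·+1^-1·-1^0 = +1.
(a,b)_11: α=2, u≡3; β=1, v≡10 (mod 11); (3|11)=+1, (10|11)=-1; sign (−1)^0·+1^1·-1^2 = +1.
(a,b)_7: α=4, u≡1; β=0, v≡4 (mod 7); (1|7)=+1, (4|7)=+1; sign (−1)^0·+1^0·+1^4 = +1.
(-2210, -5610 / ℚ) ramifies at {13, ∞}: a division algebra.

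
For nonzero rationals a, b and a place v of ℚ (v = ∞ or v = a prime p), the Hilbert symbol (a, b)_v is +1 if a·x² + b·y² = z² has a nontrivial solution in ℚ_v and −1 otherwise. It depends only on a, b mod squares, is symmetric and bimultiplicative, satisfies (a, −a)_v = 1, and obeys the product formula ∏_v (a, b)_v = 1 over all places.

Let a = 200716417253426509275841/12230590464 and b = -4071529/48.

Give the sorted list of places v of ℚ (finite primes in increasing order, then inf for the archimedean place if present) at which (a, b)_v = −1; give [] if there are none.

(a, b) ≡ (33649, -100947) mod (ℚ^×)²; places V = {2, 3, 7, 11, 13, 17, 19, 23, ∞}.
(a,b)_11: α=7, u≡1; β=3, v≡8 (mod 11); (1|11)=+1, (8|11)=-1; sign (−1)^1·+1^3·-1^7 = +1.
(a,b)_7: α=1, u≡3; β=1, v≡3 (mod 7); (3|7)=-1, (3|7)=-1; sign (−1)^1·-1^1·-1^1 = -1.
(a,b)_17: α=2, u≡3; β=0, v≡4 (mod 17); (3|17)=-1, (4|17)=+1; sign (−1)^0·-1^0·+1^2 = +1.
(a,b)_23: α=3, u≡22; β=1, v≡4 (mod 23); (22|23)=-1, (4|23)=+1; sign (−1)^1·-1^1·+1^3 = +1.
(a,b)_13: α=2, u≡7; β=0, v≡5 (mod 13); (7|13)=-1, (5|13)=-1; sign (−1)^0·-1^0·-1^2 = +1.
(a,b)_∞: sgn(33649)=+, sgn(-100947)=−, so +1.
(a,b)_2: α=-24, β=-4; u≡1, v≡5 (mod 8); ε(u)ε(v)=0·0, αω(v)=-24·1, βω(u)=-4·0; sum ≡ 0  ⇒  +1.
(a,b)_19: α=5, u≡7; β=1, v≡1 (mod 19); (7|19)=+1, (1|19)=+1; sign (−1)^1·+1^1·+1^5 = -1.
(a,b)_3: α=-6, u≡1; β=-1, v≡2 (mod 3); (1|3)=+1, (2|3)=-1; sign (−1)^0·+1^-1·-1^-6 = +1.
(33649, -100947 / ℚ) ramifies at {7, 19}: a division algebra.

[7, 19]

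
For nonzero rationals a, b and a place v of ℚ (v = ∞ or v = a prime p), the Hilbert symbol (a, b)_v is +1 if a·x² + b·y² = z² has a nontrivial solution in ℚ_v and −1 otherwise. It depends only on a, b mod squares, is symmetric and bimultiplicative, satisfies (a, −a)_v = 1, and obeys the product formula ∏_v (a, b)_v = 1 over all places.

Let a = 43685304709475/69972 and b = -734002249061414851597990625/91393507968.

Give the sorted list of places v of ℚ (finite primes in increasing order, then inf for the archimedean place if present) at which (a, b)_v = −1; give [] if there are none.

Mod squares: a ≡ 3927, b ≡ -2730. Check v ∈ {∞, 2, 3, 5, 7, 11, 13, 17, 23, 31, 43}.
v=5: a=5^2·(≡2), b=5^5·(≡1) mod 5; (2|5)=-1, (1|5)=+1; (−1)^{2·5·2}·(-1)^5·(+1)^2 = -1.
v=23: a=23^2·(≡14), b=23^4·(≡11) mod 23; (14|23)=-1, (11|23)=-1; (−1)^{2·4·11}·(-1)^4·(-1)^2 = +1.
v=13: a=13^2·(≡4), b=13^3·(≡5) mod 13; (4|13)=+1, (5|13)=-1; (−1)^{2·3·6}·(+1)^3·(-1)^2 = +1.
v=7: a=7^-3·(≡2), b=7^-7·(≡4) mod 7; (2|7)=+1, (4|7)=+1; (−1)^{-3·-7·3}·(+1)^-7·(+1)^-3 = -1.
v=∞: 3927 > 0 and -2730 < 0  ⇒  (a,b)_∞ = +1.
v=31: a=31^2·(≡17), b=31^4·(≡21) mod 31; (17|31)=-1, (21|31)=-1; (−1)^{2·4·15}·(-1)^4·(-1)^2 = +1.
v=43: a=43^2·(≡38), b=43^4·(≡39) mod 43; (38|43)=+1, (39|43)=-1; (−1)^{2·4·21}·(+1)^4·(-1)^2 = +1.
v=17: a=17^-1·(≡6), b=17^-2·(≡10) mod 17; (6|17)=-1, (10|17)=-1; (−1)^{-1·-2·8}·(-1)^-2·(-1)^-1 = -1.
v=11: a=11^1·(≡4), b=11^2·(≡1) mod 11; (4|11)=+1, (1|11)=+1; (−1)^{1·2·5}·(+1)^2·(+1)^1 = +1.
v=2: v_2(a)=-2, v_2(b)=-7; units ≡ 7, 3 (mod 8); ε·ε+αω+βω = 1·1+-2·1+-7·0 ≡ 1  ⇒  (a,b)_2 = -1.
v=3: a=3^-1·(≡1), b=3^-1·(≡2) mod 3; (1|3)=+1, (2|3)=-1; (−1)^{-1·-1·1}·(+1)^-1·(-1)^-1 = +1.
Ram(3927, -2730) = {2, 5, 7, 17}; no ℚ_2-point on the conic.

[2, 5, 7, 17]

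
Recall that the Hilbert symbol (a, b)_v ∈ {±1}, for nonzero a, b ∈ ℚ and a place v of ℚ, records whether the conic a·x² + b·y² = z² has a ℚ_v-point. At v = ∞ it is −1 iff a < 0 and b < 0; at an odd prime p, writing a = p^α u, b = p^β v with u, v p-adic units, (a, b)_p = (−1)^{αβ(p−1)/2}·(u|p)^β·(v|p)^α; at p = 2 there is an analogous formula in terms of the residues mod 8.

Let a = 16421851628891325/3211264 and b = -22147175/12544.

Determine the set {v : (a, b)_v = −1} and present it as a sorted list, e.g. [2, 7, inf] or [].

(a, b) ≡ (93, -527) mod (ℚ^×)²; places V = {2, 3, 5, 7, 17, 31, 41, ∞}.
(a,b)_2: α=-16, β=-8; u≡5, v≡1 (mod 8); ε(u)ε(v)=0·0, αω(v)=-16·0, βω(u)=-8·1; sum ≡ 0  ⇒  +1.
(a,b)_31: α=3, u≡27; β=1, v≡14 (mod 31); (27|31)=-1, (14|31)=+1; sign (−1)^1·-1^1·+1^3 = +1.
(a,b)_41: α=4, u≡14; β=2, v≡7 (mod 41); (14|41)=-1, (7|41)=-1; sign (−1)^0·-1^2·-1^4 = +1.
(a,b)_17: α=2, u≡2; β=1, v≡7 (mod 17); (2|17)=+1, (7|17)=-1; sign (−1)^0·+1^1·-1^2 = +1.
(a,b)_7: α=-2, u≡4; β=-2, v≡5 (mod 7); (4|7)=+1, (5|7)=-1; sign (−1)^0·+1^-2·-1^-2 = +1.
(a,b)_∞: sgn(93)=+, sgn(-527)=−, so +1.
(a,b)_3: α=3, u≡1; β=0, v≡1 (mod 3); (1|3)=+1, (1|3)=+1; sign (−1)^0·+1^0·+1^3 = +1.
(a,b)_5: α=2, u≡2; β=2, v≡2 (mod 5); (2|5)=-1, (2|5)=-1; sign (−1)^0·-1^2·-1^2 = +1.
Every local symbol is +1, so the conic 93·x² + -527·y² = z² has ℚ_v-points for all v and hence a ℚ-point; (a, b / ℚ) ≅ M_2(ℚ).

[]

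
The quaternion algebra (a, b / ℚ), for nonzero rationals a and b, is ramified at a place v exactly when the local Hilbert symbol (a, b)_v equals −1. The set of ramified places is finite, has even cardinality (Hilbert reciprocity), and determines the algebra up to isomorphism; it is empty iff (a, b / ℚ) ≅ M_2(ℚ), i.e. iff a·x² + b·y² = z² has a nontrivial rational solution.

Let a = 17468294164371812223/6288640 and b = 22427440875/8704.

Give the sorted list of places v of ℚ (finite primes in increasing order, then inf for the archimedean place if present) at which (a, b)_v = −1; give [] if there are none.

[5, 17, 19, 23]

Mod squares: a ≡ 124355, b ≡ 3910. Check v ∈ {∞, 2, 3, 5, 7, 11, 17, 19, 23}.
v=7: a=7^7·(≡5), b=7^4·(≡4) mod 7; (5|7)=-1, (4|7)=+1; (−1)^{7·4·3}·(-1)^4·(+1)^7 = +1.
v=23: a=23^2·(≡22), b=23^1·(≡8) mod 23; (22|23)=-1, (8|23)=+1; (−1)^{2·1·11}·(-1)^1·(+1)^2 = -1.
v=∞: 124355 > 0 and 3910 > 0  ⇒  (a,b)_∞ = +1.
v=11: a=11^1·(≡10), b=11^0·(≡5) mod 11; (10|11)=-1, (5|11)=+1; (−1)^{1·0·5}·(-1)^0·(+1)^1 = +1.
v=19: a=19^3·(≡5), b=19^2·(≡18) mod 19; (5|19)=+1, (18|19)=-1; (−1)^{3·2·9}·(+1)^2·(-1)^3 = -1.
v=17: a=17^-3·(≡10), b=17^-1·(≡8) mod 17; (10|17)=-1, (8|17)=+1; (−1)^{-3·-1·8}·(-1)^-1·(+1)^-3 = -1.
v=5: a=5^-1·(≡1), b=5^3·(≡3) mod 5; (1|5)=+1, (3|5)=-1; (−1)^{-1·3·2}·(+1)^3·(-1)^-1 = -1.
v=2: v_2(a)=-8, v_2(b)=-9; units ≡ 3, 3 (mod 8); ε·ε+αω+βω = 1·1+-8·1+-9·1 ≡ 0  ⇒  (a,b)_2 = +1.
v=3: a=3^12·(≡2), b=3^2·(≡1) mod 3; (2|3)=-1, (1|3)=+1; (−1)^{12·2·1}·(-1)^2·(+1)^12 = +1.
|Ram(124355, 3910)| = 4, even; anisotropic at {5, 17, 19, 23}.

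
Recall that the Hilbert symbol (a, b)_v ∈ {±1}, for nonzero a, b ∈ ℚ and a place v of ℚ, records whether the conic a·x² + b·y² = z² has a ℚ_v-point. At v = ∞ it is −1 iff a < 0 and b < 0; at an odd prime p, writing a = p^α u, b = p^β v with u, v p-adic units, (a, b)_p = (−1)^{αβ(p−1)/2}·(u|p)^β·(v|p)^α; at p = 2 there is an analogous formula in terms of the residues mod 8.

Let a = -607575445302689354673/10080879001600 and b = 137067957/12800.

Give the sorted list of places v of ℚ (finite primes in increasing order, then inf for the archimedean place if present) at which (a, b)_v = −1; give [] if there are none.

[17, 19]

(a, b) ≡ (-17, 20026) mod (ℚ^×)²; places V = {2, 3, 5, 7, 11, 13, 17, 19, 31, 41, ∞}.
(a,b)_31: α=2, u≡9; β=1, v≡15 (mod 31); (9|31)=+1, (15|31)=-1; sign (−1)^0·+1^1·-1^2 = +1.
(a,b)_3: α=16, u≡1; β=4, v≡1 (mod 3); (1|3)=+1, (1|3)=+1; sign (−1)^0·+1^4·+1^16 = +1.
(a,b)_41: α=-2, u≡17; β=0, v≡20 (mod 41); (17|41)=-1, (20|41)=+1; sign (−1)^0·-1^0·+1^-2 = +1.
(a,b)_19: α=2, u≡10; β=1, v≡17 (mod 19); (10|19)=-1, (17|19)=+1; sign (−1)^0·-1^1·+1^2 = -1.
(a,b)_7: α=2, u≡4; β=0, v≡3 (mod 7); (4|7)=+1, (3|7)=-1; sign (−1)^0·+1^0·-1^2 = +1.
(a,b)_11: α=-4, u≡9; β=0, v≡10 (mod 11); (9|11)=+1, (10|11)=-1; sign (−1)^0·+1^0·-1^-4 = +1.
(a,b)_17: α=3, u≡13; β=1, v≡7 (mod 17); (13|17)=+1, (7|17)=-1; sign (−1)^0·+1^1·-1^3 = -1.
(a,b)_∞: sgn(-17)=−, sgn(20026)=+, so +1.
(a,b)_2: α=-14, β=-9; u≡7, v≡5 (mod 8); ε(u)ε(v)=1·0, αω(v)=-14·1, βω(u)=-9·0; sum ≡ 0  ⇒  +1.
(a,b)_5: α=-2, u≡3; β=-2, v≡1 (mod 5); (3|5)=-1, (1|5)=+1; sign (−1)^0·-1^-2·+1^-2 = +1.
(a,b)_13: α=2, u≡3; β=2, v≡6 (mod 13); (3|13)=+1, (6|13)=-1; sign (−1)^0·+1^2·-1^2 = +1.
Ram(-17, 20026) = {17, 19}; no ℚ_17-point on the conic.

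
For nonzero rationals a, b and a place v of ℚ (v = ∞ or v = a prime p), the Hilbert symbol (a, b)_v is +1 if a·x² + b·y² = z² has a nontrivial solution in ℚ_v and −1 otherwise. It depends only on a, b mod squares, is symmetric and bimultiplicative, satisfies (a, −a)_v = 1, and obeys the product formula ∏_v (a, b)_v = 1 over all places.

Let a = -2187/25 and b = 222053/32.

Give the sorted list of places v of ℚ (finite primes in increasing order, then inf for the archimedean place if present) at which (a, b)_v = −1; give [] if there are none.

[2, 29]

Mod squares: a ≡ -3, b ≡ 444106. Check v ∈ {∞, 2, 3, 5, 13, 19, 29, 31}.
v=19: a=19^0·(≡6), b=19^1·(≡6) mod 19; (6|19)=+1, (6|19)=+1; (−1)^{0·1·9}·(+1)^1·(+1)^0 = +1.
v=2: v_2(a)=0, v_2(b)=-5; units ≡ 5, 5 (mod 8); ε·ε+αω+βω = 0·0+0·1+-5·1 ≡ 1  ⇒  (a,b)_2 = -1.
v=13: a=13^0·(≡3), b=13^1·(≡2) mod 13; (3|13)=+1, (2|13)=-1; (−1)^{0·1·6}·(+1)^1·(-1)^0 = +1.
v=3: a=3^7·(≡2), b=3^0·(≡1) mod 3; (2|3)=-1, (1|3)=+1; (−1)^{7·0·1}·(-1)^0·(+1)^7 = +1.
v=5: a=5^-2·(≡3), b=5^0·(≡4) mod 5; (3|5)=-1, (4|5)=+1; (−1)^{-2·0·2}·(-1)^0·(+1)^-2 = +1.
v=∞: -3 < 0 and 444106 > 0  ⇒  (a,b)_∞ = +1.
v=29: a=29^0·(≡3), b=29^1·(≡10) mod 29; (3|29)=-1, (10|29)=-1; (−1)^{0·1·14}·(-1)^1·(-1)^0 = -1.
v=31: a=31^0·(≡8), b=31^1·(≡2) mod 31; (8|31)=+1, (2|31)=+1; (−1)^{0·1·15}·(+1)^1·(+1)^0 = +1.
Ram(-3, 444106) = {2, 29}; no ℚ_2-point on the conic.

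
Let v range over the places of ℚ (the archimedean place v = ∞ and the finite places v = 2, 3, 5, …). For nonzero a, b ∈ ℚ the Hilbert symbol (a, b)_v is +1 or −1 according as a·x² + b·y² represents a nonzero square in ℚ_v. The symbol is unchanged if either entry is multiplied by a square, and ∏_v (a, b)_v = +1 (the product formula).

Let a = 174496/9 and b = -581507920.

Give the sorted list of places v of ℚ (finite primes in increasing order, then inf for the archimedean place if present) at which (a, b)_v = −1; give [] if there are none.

[2, 43]

Mod squares: a ≡ 10906, b ≡ -36344245. Check v ∈ {∞, 2, 3, 5, 7, 19, 31, 41, 43}.
v=41: a=41^1·(≡31), b=41^1·(≡10) mod 41; (31|41)=+1, (10|41)=+1; (−1)^{1·1·20}·(+1)^1·(+1)^1 = +1.
v=∞: 10906 > 0 and -36344245 < 0  ⇒  (a,b)_∞ = +1.
v=19: a=19^1·(≡5), b=19^1·(≡14) mod 19; (5|19)=+1, (14|19)=-1; (−1)^{1·1·9}·(+1)^1·(-1)^1 = +1.
v=2: v_2(a)=5, v_2(b)=4; units ≡ 5, 3 (mod 8); ε·ε+αω+βω = 0·1+5·1+4·1 ≡ 1  ⇒  (a,b)_2 = -1.
v=5: a=5^0·(≡4), b=5^1·(≡1) mod 5; (4|5)=+1, (1|5)=+1; (−1)^{0·1·2}·(+1)^1·(+1)^0 = +1.
v=31: a=31^0·(≡10), b=31^1·(≡28) mod 31; (10|31)=+1, (28|31)=+1; (−1)^{0·1·15}·(+1)^1·(+1)^0 = +1.
v=3: a=3^-2·(≡1), b=3^0·(≡2) mod 3; (1|3)=+1, (2|3)=-1; (−1)^{-2·0·1}·(+1)^0·(-1)^-2 = +1.
v=7: a=7^1·(≡4), b=7^1·(≡3) mod 7; (4|7)=+1, (3|7)=-1; (−1)^{1·1·3}·(+1)^1·(-1)^1 = +1.
v=43: a=43^0·(≡5), b=43^1·(≡17) mod 43; (5|43)=-1, (17|43)=+1; (−1)^{0·1·21}·(-1)^1·(+1)^0 = -1.
Ram(10906, -36344245) = {2, 43}; no ℚ_2-point on the conic.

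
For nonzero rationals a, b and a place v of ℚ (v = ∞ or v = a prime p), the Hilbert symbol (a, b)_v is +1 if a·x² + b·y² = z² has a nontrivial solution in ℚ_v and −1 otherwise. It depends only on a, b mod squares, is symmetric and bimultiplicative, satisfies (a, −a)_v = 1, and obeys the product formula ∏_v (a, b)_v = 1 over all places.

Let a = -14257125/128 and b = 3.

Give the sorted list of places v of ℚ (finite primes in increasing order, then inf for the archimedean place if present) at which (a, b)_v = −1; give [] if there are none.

[3, 5, 19, 29]

Mod squares: a ≡ -126730, b ≡ 3. Check v ∈ {∞, 2, 3, 5, 19, 23, 29}.
v=23: a=23^1·(≡14), b=23^0·(≡3) mod 23; (14|23)=-1, (3|23)=+1; (−1)^{1·0·11}·(-1)^0·(+1)^1 = +1.
v=3: a=3^2·(≡2), b=3^1·(≡1) mod 3; (2|3)=-1, (1|3)=+1; (−1)^{2·1·1}·(-1)^1·(+1)^2 = -1.
v=29: a=29^1·(≡1), b=29^0·(≡3) mod 29; (1|29)=+1, (3|29)=-1; (−1)^{1·0·14}·(+1)^0·(-1)^1 = -1.
v=∞: -126730 < 0 and 3 > 0  ⇒  (a,b)_∞ = +1.
v=5: a=5^3·(≡1), b=5^0·(≡3) mod 5; (1|5)=+1, (3|5)=-1; (−1)^{3·0·2}·(+1)^0·(-1)^3 = -1.
v=19: a=19^1·(≡13), b=19^0·(≡3) mod 19; (13|19)=-1, (3|19)=-1; (−1)^{1·0·9}·(-1)^0·(-1)^1 = -1.
v=2: v_2(a)=-7, v_2(b)=0; units ≡ 3, 3 (mod 8); ε·ε+αω+βω = 1·1+-7·1+0·1 ≡ 0  ⇒  (a,b)_2 = +1.
|Ram(-126730, 3)| = 4, even; anisotropic at {3, 5, 19, 29}.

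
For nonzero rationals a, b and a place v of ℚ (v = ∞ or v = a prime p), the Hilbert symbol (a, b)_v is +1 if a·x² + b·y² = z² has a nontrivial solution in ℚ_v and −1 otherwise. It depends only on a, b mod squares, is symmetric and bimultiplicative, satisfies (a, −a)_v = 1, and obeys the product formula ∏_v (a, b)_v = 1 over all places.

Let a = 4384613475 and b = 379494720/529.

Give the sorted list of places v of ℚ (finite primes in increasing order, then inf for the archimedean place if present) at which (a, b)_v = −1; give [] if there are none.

(a, b) ≡ (11, 5) mod (ℚ^×)²; places V = {2, 3, 5, 11, 23, ∞}.
(a,b)_∞: sgn(11)=+, sgn(5)=+, so +1.
(a,b)_5: α=2, u≡4; β=1, v≡1 (mod 5); (4|5)=+1, (1|5)=+1; sign (−1)^0·+1^1·+1^2 = +1.
(a,b)_2: α=0, β=6; u≡3, v≡5 (mod 8); ε(u)ε(v)=1·0, αω(v)=0·1, βω(u)=6·1; sum ≡ 0  ⇒  +1.
(a,b)_3: α=2, u≡2; β=4, v≡2 (mod 3); (2|3)=-1, (2|3)=-1; sign (−1)^0·-1^4·-1^2 = +1.
(a,b)_11: α=7, u≡5; β=4, v≡4 (mod 11); (5|11)=+1, (4|11)=+1; sign (−1)^0·+1^4·+1^7 = +1.
(a,b)_23: α=0, u≡11; β=-2, v≡10 (mod 23); (11|23)=-1, (10|23)=-1; sign (−1)^0·-1^-2·-1^0 = +1.
Every local symbol is +1, so the conic 11·x² + 5·y² = z² has ℚ_v-points for all v and hence a ℚ-point; (a, b / ℚ) ≅ M_2(ℚ).

[]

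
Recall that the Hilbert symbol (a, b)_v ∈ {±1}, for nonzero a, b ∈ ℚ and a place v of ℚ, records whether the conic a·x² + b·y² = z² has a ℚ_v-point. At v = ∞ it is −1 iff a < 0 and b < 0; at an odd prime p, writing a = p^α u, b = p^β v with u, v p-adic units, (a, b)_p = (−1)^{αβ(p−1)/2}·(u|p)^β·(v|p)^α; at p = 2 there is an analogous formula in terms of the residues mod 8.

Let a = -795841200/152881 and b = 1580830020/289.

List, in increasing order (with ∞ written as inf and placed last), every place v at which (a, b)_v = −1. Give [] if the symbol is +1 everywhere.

Mod squares: a ≡ -203, b ≡ 4879105. Check v ∈ {∞, 2, 3, 5, 7, 11, 17, 19, 23, 29}.
v=29: a=29^1·(≡6), b=29^1·(≡7) mod 29; (6|29)=+1, (7|29)=+1; (−1)^{1·1·14}·(+1)^1·(+1)^1 = +1.
v=11: a=11^2·(≡10), b=11^1·(≡7) mod 11; (10|11)=-1, (7|11)=-1; (−1)^{2·1·5}·(-1)^1·(-1)^2 = -1.
v=23: a=23^-2·(≡3), b=23^1·(≡8) mod 23; (3|23)=+1, (8|23)=+1; (−1)^{-2·1·11}·(+1)^1·(+1)^-2 = +1.
v=17: a=17^-2·(≡15), b=17^-2·(≡3) mod 17; (15|17)=+1, (3|17)=-1; (−1)^{-2·-2·8}·(+1)^-2·(-1)^-2 = +1.
v=7: a=7^1·(≡6), b=7^1·(≡4) mod 7; (6|7)=-1, (4|7)=+1; (−1)^{1·1·3}·(-1)^1·(+1)^1 = +1.
v=5: a=5^2·(≡2), b=5^1·(≡1) mod 5; (2|5)=-1, (1|5)=+1; (−1)^{2·1·2}·(-1)^1·(+1)^2 = -1.
v=3: a=3^4·(≡1), b=3^4·(≡1) mod 3; (1|3)=+1, (1|3)=+1; (−1)^{4·4·1}·(+1)^4·(+1)^4 = +1.
v=19: a=19^0·(≡11), b=19^1·(≡12) mod 19; (11|19)=+1, (12|19)=-1; (−1)^{0·1·9}·(+1)^1·(-1)^0 = +1.
v=∞: -203 < 0 and 4879105 > 0  ⇒  (a,b)_∞ = +1.
v=2: v_2(a)=4, v_2(b)=2; units ≡ 5, 1 (mod 8); ε·ε+αω+βω = 0·0+4·0+2·1 ≡ 0  ⇒  (a,b)_2 = +1.
|Ram(-203, 4879105)| = 2, even; anisotropic at {5, 11}.

[5, 11]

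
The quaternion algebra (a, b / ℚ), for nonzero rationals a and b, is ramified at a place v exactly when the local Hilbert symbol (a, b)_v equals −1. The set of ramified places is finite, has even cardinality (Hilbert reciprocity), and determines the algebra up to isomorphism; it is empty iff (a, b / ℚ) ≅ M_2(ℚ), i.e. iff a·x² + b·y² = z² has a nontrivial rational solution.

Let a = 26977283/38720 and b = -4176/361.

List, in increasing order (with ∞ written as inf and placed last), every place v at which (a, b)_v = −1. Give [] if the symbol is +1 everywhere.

Mod squares: a ≡ 1615, b ≡ -29. Check v ∈ {∞, 2, 3, 5, 11, 17, 19, 29}.
v=29: a=29^0·(≡24), b=29^1·(≡9) mod 29; (24|29)=+1, (9|29)=+1; (−1)^{0·1·14}·(+1)^1·(+1)^0 = +1.
v=5: a=5^-1·(≡2), b=5^0·(≡4) mod 5; (2|5)=-1, (4|5)=+1; (−1)^{-1·0·2}·(-1)^0·(+1)^-1 = +1.
v=2: v_2(a)=-6, v_2(b)=4; units ≡ 7, 3 (mod 8); ε·ε+αω+βω = 1·1+-6·1+4·0 ≡ 1  ⇒  (a,b)_2 = -1.
v=∞: 1615 > 0 and -29 < 0  ⇒  (a,b)_∞ = +1.
v=11: a=11^-2·(≡3), b=11^0·(≡9) mod 11; (3|11)=+1, (9|11)=+1; (−1)^{-2·0·5}·(+1)^0·(+1)^-2 = +1.
v=3: a=3^0·(≡1), b=3^2·(≡1) mod 3; (1|3)=+1, (1|3)=+1; (−1)^{0·2·1}·(+1)^2·(+1)^0 = +1.
v=17: a=17^5·(≡11), b=17^0·(≡10) mod 17; (11|17)=-1, (10|17)=-1; (−1)^{5·0·8}·(-1)^0·(-1)^5 = -1.
v=19: a=19^1·(≡16), b=19^-2·(≡4) mod 19; (16|19)=+1, (4|19)=+1; (−1)^{1·-2·9}·(+1)^-2·(+1)^1 = +1.
|Ram(1615, -29)| = 2, even; anisotropic at {2, 17}.

[2, 17]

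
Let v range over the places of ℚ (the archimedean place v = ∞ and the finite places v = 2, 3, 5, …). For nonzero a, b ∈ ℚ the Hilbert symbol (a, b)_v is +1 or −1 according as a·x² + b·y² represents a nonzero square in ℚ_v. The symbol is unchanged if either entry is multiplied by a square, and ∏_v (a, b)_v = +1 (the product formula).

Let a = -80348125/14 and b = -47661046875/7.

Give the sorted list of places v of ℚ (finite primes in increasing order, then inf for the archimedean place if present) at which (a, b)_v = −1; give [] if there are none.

[2, 7, 11, 29, 31, inf]

Mod squares: a ≡ -1799798, b ≡ -2821. Check v ∈ {∞, 2, 3, 5, 7, 11, 13, 29, 31}.
v=11: a=11^1·(≡7), b=11^0·(≡6) mod 11; (7|11)=-1, (6|11)=-1; (−1)^{1·0·5}·(-1)^0·(-1)^1 = -1.
v=29: a=29^1·(≡17), b=29^2·(≡10) mod 29; (17|29)=-1, (10|29)=-1; (−1)^{1·2·14}·(-1)^2·(-1)^1 = -1.
v=13: a=13^1·(≡4), b=13^1·(≡4) mod 13; (4|13)=+1, (4|13)=+1; (−1)^{1·1·6}·(+1)^1·(+1)^1 = +1.
v=2: v_2(a)=-1, v_2(b)=0; units ≡ 5, 3 (mod 8); ε·ε+αω+βω = 0·1+-1·1+0·1 ≡ 1  ⇒  (a,b)_2 = -1.
v=∞: -1799798 < 0 and -2821 < 0  ⇒  (a,b)_∞ = -1.
v=31: a=31^1·(≡18), b=31^1·(≡4) mod 31; (18|31)=+1, (4|31)=+1; (−1)^{1·1·15}·(+1)^1·(+1)^1 = -1.
v=7: a=7^-1·(≡5), b=7^-1·(≡6) mod 7; (5|7)=-1, (6|7)=-1; (−1)^{-1·-1·3}·(-1)^-1·(-1)^-1 = -1.
v=5: a=5^4·(≡2), b=5^6·(≡4) mod 5; (2|5)=-1, (4|5)=+1; (−1)^{4·6·2}·(-1)^6·(+1)^4 = +1.
v=3: a=3^0·(≡1), b=3^2·(≡2) mod 3; (1|3)=+1, (2|3)=-1; (−1)^{0·2·1}·(+1)^2·(-1)^0 = +1.
|Ram(-1799798, -2821)| = 6, even; anisotropic at {2, 7, 11, 29, 31, ∞}.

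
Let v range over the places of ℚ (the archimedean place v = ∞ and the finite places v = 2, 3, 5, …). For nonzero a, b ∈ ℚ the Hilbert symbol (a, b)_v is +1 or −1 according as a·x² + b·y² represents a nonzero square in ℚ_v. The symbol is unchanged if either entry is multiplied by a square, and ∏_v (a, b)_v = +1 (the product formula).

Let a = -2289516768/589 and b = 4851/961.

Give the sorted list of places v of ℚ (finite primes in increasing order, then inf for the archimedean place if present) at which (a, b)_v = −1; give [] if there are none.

[2, 31]

Mod squares: a ≡ -3900358, b ≡ 11. Check v ∈ {∞, 2, 3, 7, 11, 19, 31, 43}.
v=2: v_2(a)=5, v_2(b)=0; units ≡ 5, 3 (mod 8); ε·ε+αω+βω = 0·1+5·1+0·1 ≡ 1  ⇒  (a,b)_2 = -1.
v=19: a=19^-1·(≡15), b=19^0·(≡4) mod 19; (15|19)=-1, (4|19)=+1; (−1)^{-1·0·9}·(-1)^0·(+1)^-1 = +1.
v=7: a=7^5·(≡3), b=7^2·(≡4) mod 7; (3|7)=-1, (4|7)=+1; (−1)^{5·2·3}·(-1)^2·(+1)^5 = +1.
v=31: a=31^-1·(≡30), b=31^-2·(≡15) mod 31; (30|31)=-1, (15|31)=-1; (−1)^{-1·-2·15}·(-1)^-2·(-1)^-1 = -1.
v=3: a=3^2·(≡2), b=3^2·(≡2) mod 3; (2|3)=-1, (2|3)=-1; (−1)^{2·2·1}·(-1)^2·(-1)^2 = +1.
v=∞: -3900358 < 0 and 11 > 0  ⇒  (a,b)_∞ = +1.
v=11: a=11^1·(≡7), b=11^1·(≡3) mod 11; (7|11)=-1, (3|11)=+1; (−1)^{1·1·5}·(-1)^1·(+1)^1 = +1.
v=43: a=43^1·(≡23), b=43^0·(≡31) mod 43; (23|43)=+1, (31|43)=+1; (−1)^{1·0·21}·(+1)^0·(+1)^1 = +1.
Ram(-3900358, 11) = {2, 31}; no ℚ_2-point on the conic.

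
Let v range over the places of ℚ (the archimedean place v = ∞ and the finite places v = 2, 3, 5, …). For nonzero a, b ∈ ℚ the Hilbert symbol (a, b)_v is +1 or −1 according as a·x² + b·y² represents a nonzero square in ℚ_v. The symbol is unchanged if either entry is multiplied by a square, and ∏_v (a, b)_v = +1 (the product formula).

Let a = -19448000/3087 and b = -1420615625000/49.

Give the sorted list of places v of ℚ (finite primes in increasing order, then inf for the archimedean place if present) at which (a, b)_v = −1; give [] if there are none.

Mod squares: a ≡ -85085, b ≡ -26. Check v ∈ {∞, 2, 3, 5, 7, 11, 13, 17}.
v=2: v_2(a)=6, v_2(b)=3; units ≡ 3, 3 (mod 8); ε·ε+αω+βω = 1·1+6·1+3·1 ≡ 0  ⇒  (a,b)_2 = +1.
v=7: a=7^-3·(≡1), b=7^-2·(≡2) mod 7; (1|7)=+1, (2|7)=+1; (−1)^{-3·-2·3}·(+1)^-2·(+1)^-3 = +1.
v=5: a=5^3·(≡3), b=5^8·(≡1) mod 5; (3|5)=-1, (1|5)=+1; (−1)^{3·8·2}·(-1)^8·(+1)^3 = +1.
v=11: a=11^1·(≡9), b=11^2·(≡10) mod 11; (9|11)=+1, (10|11)=-1; (−1)^{1·2·5}·(+1)^2·(-1)^1 = -1.
v=13: a=13^1·(≡11), b=13^1·(≡6) mod 13; (11|13)=-1, (6|13)=-1; (−1)^{1·1·6}·(-1)^1·(-1)^1 = +1.
v=17: a=17^1·(≡10), b=17^2·(≡15) mod 17; (10|17)=-1, (15|17)=+1; (−1)^{1·2·8}·(-1)^2·(+1)^1 = +1.
v=3: a=3^-2·(≡1), b=3^0·(≡1) mod 3; (1|3)=+1, (1|3)=+1; (−1)^{-2·0·1}·(+1)^0·(+1)^-2 = +1.
v=∞: -85085 < 0 and -26 < 0  ⇒  (a,b)_∞ = -1.
Ram(-85085, -26) = {11, ∞}; no ℚ_11-point on the conic.

[11, inf]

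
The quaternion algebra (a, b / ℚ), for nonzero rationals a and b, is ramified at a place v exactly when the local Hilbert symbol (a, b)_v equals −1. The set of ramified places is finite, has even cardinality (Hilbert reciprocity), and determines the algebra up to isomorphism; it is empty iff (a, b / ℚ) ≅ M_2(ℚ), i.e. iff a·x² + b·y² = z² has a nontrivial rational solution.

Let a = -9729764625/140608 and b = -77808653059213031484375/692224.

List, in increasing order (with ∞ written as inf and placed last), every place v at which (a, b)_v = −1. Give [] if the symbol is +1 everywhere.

[3, 5, 13, 19, 23, inf]

Mod squares: a ≡ -107445, b ≡ -697015. Check v ∈ {∞, 2, 3, 5, 7, 11, 13, 19, 23, 29, 31}.
v=3: a=3^1·(≡2), b=3^4·(≡2) mod 3; (2|3)=-1, (2|3)=-1; (−1)^{1·4·1}·(-1)^4·(-1)^1 = -1.
v=23: a=23^0·(≡19), b=23^1·(≡18) mod 23; (19|23)=-1, (18|23)=+1; (−1)^{0·1·11}·(-1)^1·(+1)^0 = -1.
v=19: a=19^1·(≡1), b=19^3·(≡11) mod 19; (1|19)=+1, (11|19)=+1; (−1)^{1·3·9}·(+1)^3·(+1)^1 = -1.
v=13: a=13^-3·(≡9), b=13^-2·(≡11) mod 13; (9|13)=+1, (11|13)=-1; (−1)^{-3·-2·6}·(+1)^-2·(-1)^-3 = -1.
v=5: a=5^3·(≡1), b=5^7·(≡3) mod 5; (1|5)=+1, (3|5)=-1; (−1)^{3·7·2}·(+1)^7·(-1)^3 = -1.
v=7: a=7^2·(≡5), b=7^4·(≡5) mod 7; (5|7)=-1, (5|7)=-1; (−1)^{2·4·3}·(-1)^4·(-1)^2 = +1.
v=31: a=31^2·(≡7), b=31^0·(≡16) mod 31; (7|31)=+1, (16|31)=+1; (−1)^{2·0·15}·(+1)^0·(+1)^2 = +1.
v=∞: -107445 < 0 and -697015 < 0  ⇒  (a,b)_∞ = -1.
v=11: a=11^0·(≡4), b=11^3·(≡6) mod 11; (4|11)=+1, (6|11)=-1; (−1)^{0·3·5}·(+1)^3·(-1)^0 = +1.
v=2: v_2(a)=-6, v_2(b)=-12; units ≡ 3, 1 (mod 8); ε·ε+αω+βω = 1·0+-6·0+-12·1 ≡ 0  ⇒  (a,b)_2 = +1.
v=29: a=29^1·(≡16), b=29^3·(≡4) mod 29; (16|29)=+1, (4|29)=+1; (−1)^{1·3·14}·(+1)^3·(+1)^1 = +1.
Ram(-107445, -697015) = {3, 5, 13, 19, 23, ∞}; no ℚ_3-point on the conic.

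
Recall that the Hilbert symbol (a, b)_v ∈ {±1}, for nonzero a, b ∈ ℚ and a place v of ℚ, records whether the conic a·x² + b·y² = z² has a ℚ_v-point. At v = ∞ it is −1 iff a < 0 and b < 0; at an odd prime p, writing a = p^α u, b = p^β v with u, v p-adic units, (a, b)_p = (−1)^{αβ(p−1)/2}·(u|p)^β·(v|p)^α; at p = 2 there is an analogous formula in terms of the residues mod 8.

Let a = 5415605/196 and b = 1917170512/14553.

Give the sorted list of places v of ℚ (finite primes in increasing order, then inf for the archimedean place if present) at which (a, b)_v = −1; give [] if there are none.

[3, 11, 13, 17]

(a, b) ≡ (32045, 16269) mod (ℚ^×)²; places V = {2, 3, 5, 7, 11, 13, 17, 29, ∞}.
(a,b)_11: α=0, u≡7; β=-1, v≡5 (mod 11); (7|11)=-1, (5|11)=+1; sign (−1)^0·-1^-1·+1^0 = -1.
(a,b)_3: α=0, u≡2; β=-3, v≡2 (mod 3); (2|3)=-1, (2|3)=-1; sign (−1)^0·-1^-3·-1^0 = -1.
(a,b)_29: α=1, u≡27; β=3, v≡8 (mod 29); (27|29)=-1, (8|29)=-1; sign (−1)^0·-1^3·-1^1 = +1.
(a,b)_5: α=1, u≡1; β=0, v≡4 (mod 5); (1|5)=+1, (4|5)=+1; sign (−1)^0·+1^0·+1^1 = +1.
(a,b)_17: α=1, u≡4; β=3, v≡6 (mod 17); (4|17)=+1, (6|17)=-1; sign (−1)^0·+1^3·-1^1 = -1.
(a,b)_13: α=3, u≡8; β=0, v≡6 (mod 13); (8|13)=-1, (6|13)=-1; sign (−1)^0·-1^0·-1^3 = -1.
(a,b)_2: α=-2, β=4; u≡5, v≡5 (mod 8); ε(u)ε(v)=0·0, αω(v)=-2·1, βω(u)=4·1; sum ≡ 0  ⇒  +1.
(a,b)_7: α=-2, u≡5; β=-2, v≡4 (mod 7); (5|7)=-1, (4|7)=+1; sign (−1)^0·-1^-2·+1^-2 = +1.
(a,b)_∞: sgn(32045)=+, sgn(16269)=+, so +1.
(32045, 16269 / ℚ) ramifies at {3, 11, 13, 17}: a division algebra.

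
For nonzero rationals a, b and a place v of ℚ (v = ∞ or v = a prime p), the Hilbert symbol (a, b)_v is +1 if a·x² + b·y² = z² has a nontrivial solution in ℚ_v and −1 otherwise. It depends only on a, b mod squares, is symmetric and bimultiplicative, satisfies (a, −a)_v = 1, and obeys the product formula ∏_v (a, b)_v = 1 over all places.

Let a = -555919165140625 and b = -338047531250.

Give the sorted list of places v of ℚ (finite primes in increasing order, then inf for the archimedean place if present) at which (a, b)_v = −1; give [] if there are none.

[2, 13, 23, inf]

Mod squares: a ≡ -3289, b ≡ -2. Check v ∈ {∞, 2, 5, 11, 13, 23}.
v=23: a=23^3·(≡12), b=23^2·(≡14) mod 23; (12|23)=+1, (14|23)=-1; (−1)^{3·2·11}·(+1)^2·(-1)^3 = -1.
v=11: a=11^3·(≡4), b=11^2·(≡4) mod 11; (4|11)=+1, (4|11)=+1; (−1)^{3·2·5}·(+1)^2·(+1)^3 = +1.
v=13: a=13^3·(≡8), b=13^2·(≡7) mod 13; (8|13)=-1, (7|13)=-1; (−1)^{3·2·6}·(-1)^2·(-1)^3 = -1.
v=∞: -3289 < 0 and -2 < 0  ⇒  (a,b)_∞ = -1.
v=2: v_2(a)=0, v_2(b)=1; units ≡ 7, 7 (mod 8); ε·ε+αω+βω = 1·1+0·0+1·0 ≡ 1  ⇒  (a,b)_2 = -1.
v=5: a=5^6·(≡1), b=5^6·(≡3) mod 5; (1|5)=+1, (3|5)=-1; (−1)^{6·6·2}·(+1)^6·(-1)^6 = +1.
Ram(-3289, -2) = {2, 13, 23, ∞}; no ℚ_2-point on the conic.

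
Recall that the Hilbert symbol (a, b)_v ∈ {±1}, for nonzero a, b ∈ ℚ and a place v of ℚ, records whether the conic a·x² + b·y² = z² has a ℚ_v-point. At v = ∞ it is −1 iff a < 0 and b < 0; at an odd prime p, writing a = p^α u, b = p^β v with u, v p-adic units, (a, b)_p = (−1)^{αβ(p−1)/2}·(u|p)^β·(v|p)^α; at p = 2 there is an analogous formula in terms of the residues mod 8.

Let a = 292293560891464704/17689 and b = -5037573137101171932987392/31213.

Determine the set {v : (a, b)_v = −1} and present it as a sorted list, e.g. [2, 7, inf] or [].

[11, 53]

Mod squares: a ≡ 7495631, b ≡ -2404259. Check v ∈ {∞, 2, 3, 7, 11, 13, 17, 19, 23, 43, 53}.
v=53: a=53^1·(≡26), b=53^2·(≡34) mod 53; (26|53)=-1, (34|53)=-1; (−1)^{1·2·26}·(-1)^2·(-1)^1 = -1.
v=43: a=43^1·(≡6), b=43^1·(≡27) mod 43; (6|43)=+1, (27|43)=-1; (−1)^{1·1·21}·(+1)^1·(-1)^1 = +1.
v=17: a=17^2·(≡9), b=17^5·(≡15) mod 17; (9|17)=+1, (15|17)=+1; (−1)^{2·5·8}·(+1)^5·(+1)^2 = +1.
v=3: a=3^2·(≡2), b=3^0·(≡1) mod 3; (2|3)=-1, (1|3)=+1; (−1)^{2·0·1}·(-1)^0·(+1)^2 = +1.
v=7: a=7^-2·(≡3), b=7^-4·(≡6) mod 7; (3|7)=-1, (6|7)=-1; (−1)^{-2·-4·3}·(-1)^-4·(-1)^-2 = +1.
v=23: a=23^1·(≡19), b=23^1·(≡8) mod 23; (19|23)=-1, (8|23)=+1; (−1)^{1·1·11}·(-1)^1·(+1)^1 = +1.
v=19: a=19^-2·(≡11), b=19^0·(≡9) mod 19; (11|19)=+1, (9|19)=+1; (−1)^{-2·0·9}·(+1)^0·(+1)^-2 = +1.
v=∞: 7495631 > 0 and -2404259 < 0  ⇒  (a,b)_∞ = +1.
v=13: a=13^1·(≡2), b=13^-1·(≡2) mod 13; (2|13)=-1, (2|13)=-1; (−1)^{1·-1·6}·(-1)^-1·(-1)^1 = +1.
v=2: v_2(a)=10, v_2(b)=16; units ≡ 7, 5 (mod 8); ε·ε+αω+βω = 1·0+10·1+16·0 ≡ 0  ⇒  (a,b)_2 = +1.
v=11: a=11^5·(≡9), b=11^7·(≡5) mod 11; (9|11)=+1, (5|11)=+1; (−1)^{5·7·5}·(+1)^7·(+1)^5 = -1.
Ram(7495631, -2404259) = {11, 53}; no ℚ_11-point on the conic.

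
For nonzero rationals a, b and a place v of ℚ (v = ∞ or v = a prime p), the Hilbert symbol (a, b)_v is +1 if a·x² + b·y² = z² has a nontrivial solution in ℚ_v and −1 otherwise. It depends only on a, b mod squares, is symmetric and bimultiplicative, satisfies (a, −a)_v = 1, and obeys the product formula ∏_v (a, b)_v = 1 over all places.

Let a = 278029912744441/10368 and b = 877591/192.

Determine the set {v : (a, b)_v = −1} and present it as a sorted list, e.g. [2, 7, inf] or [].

(a, b) ≡ (2, 7293) mod (ℚ^×)²; places V = {2, 3, 11, 13, 17, 19, ∞}.
(a,b)_17: α=2, u≡13; β=1, v≡9 (mod 17); (13|17)=+1, (9|17)=+1; sign (−1)^0·+1^1·+1^2 = +1.
(a,b)_∞: sgn(2)=+, sgn(7293)=+, so +1.
(a,b)_19: α=6, u≡3; β=2, v≡9 (mod 19); (3|19)=-1, (9|19)=+1; sign (−1)^0·-1^2·+1^6 = +1.
(a,b)_13: α=2, u≡2; β=1, v≡5 (mod 13); (2|13)=-1, (5|13)=-1; sign (−1)^0·-1^1·-1^2 = -1.
(a,b)_3: α=-4, u≡2; β=-1, v≡1 (mod 3); (2|3)=-1, (1|3)=+1; sign (−1)^0·-1^-1·+1^-4 = -1.
(a,b)_11: α=2, u≡6; β=1, v≡4 (mod 11); (6|11)=-1, (4|11)=+1; sign (−1)^0·-1^1·+1^2 = -1.
(a,b)_2: α=-7, β=-6; u≡1, v≡5 (mod 8); ε(u)ε(v)=0·0, αω(v)=-7·1, βω(u)=-6·0; sum ≡ 1  ⇒  -1.
|Ram(2, 7293)| = 4, even; anisotropic at {2, 3, 11, 13}.

[2, 3, 11, 13]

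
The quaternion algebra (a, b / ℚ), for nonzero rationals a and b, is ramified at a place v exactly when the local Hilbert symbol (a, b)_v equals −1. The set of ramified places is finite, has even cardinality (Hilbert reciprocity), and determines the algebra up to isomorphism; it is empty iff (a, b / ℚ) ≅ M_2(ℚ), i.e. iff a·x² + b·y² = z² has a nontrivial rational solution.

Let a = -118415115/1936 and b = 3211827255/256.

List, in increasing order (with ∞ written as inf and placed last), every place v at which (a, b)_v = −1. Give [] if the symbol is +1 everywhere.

Mod squares: a ≡ -3315, b ≡ 255. Check v ∈ {∞, 2, 3, 5, 7, 11, 13, 17}.
v=17: a=17^1·(≡16), b=17^1·(≡2) mod 17; (16|17)=+1, (2|17)=+1; (−1)^{1·1·8}·(+1)^1·(+1)^1 = +1.
v=∞: -3315 < 0 and 255 > 0  ⇒  (a,b)_∞ = +1.
v=11: a=11^-2·(≡10), b=11^0·(≡7) mod 11; (10|11)=-1, (7|11)=-1; (−1)^{-2·0·5}·(-1)^0·(-1)^-2 = +1.
v=2: v_2(a)=-4, v_2(b)=-8; units ≡ 5, 7 (mod 8); ε·ε+αω+βω = 0·1+-4·0+-8·1 ≡ 0  ⇒  (a,b)_2 = +1.
v=7: a=7^2·(≡6), b=7^2·(≡5) mod 7; (6|7)=-1, (5|7)=-1; (−1)^{2·2·3}·(-1)^2·(-1)^2 = +1.
v=5: a=5^1·(≡2), b=5^1·(≡1) mod 5; (2|5)=-1, (1|5)=+1; (−1)^{1·1·2}·(-1)^1·(+1)^1 = -1.
v=13: a=13^1·(≡2), b=13^4·(≡2) mod 13; (2|13)=-1, (2|13)=-1; (−1)^{1·4·6}·(-1)^4·(-1)^1 = -1.
v=3: a=3^7·(≡2), b=3^3·(≡1) mod 3; (2|3)=-1, (1|3)=+1; (−1)^{7·3·1}·(-1)^3·(+1)^7 = +1.
|Ram(-3315, 255)| = 2, even; anisotropic at {5, 13}.

[5, 13]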